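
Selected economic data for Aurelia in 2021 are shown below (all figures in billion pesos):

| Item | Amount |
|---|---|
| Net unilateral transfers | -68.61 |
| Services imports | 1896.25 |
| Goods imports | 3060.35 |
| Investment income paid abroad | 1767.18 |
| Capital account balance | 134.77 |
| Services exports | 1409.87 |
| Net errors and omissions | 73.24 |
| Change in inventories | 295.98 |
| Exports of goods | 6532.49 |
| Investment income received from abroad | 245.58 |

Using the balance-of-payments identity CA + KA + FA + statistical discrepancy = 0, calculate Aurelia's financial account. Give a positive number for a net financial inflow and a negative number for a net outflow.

Goods balance = 6532.49 - 3060.35 = 3472.14
Services balance = 1409.87 - 1896.25 = -486.38
Trade balance (goods + services) = 3472.14 + (-486.38) = 2985.76
Net primary income = 245.58 - 1767.18 = -1521.60
Net secondary income = -68.61
Current account = 2985.76 + (-1521.60) + (-68.61) = 1395.55
Financial account = -(1395.55 + 134.77 + 73.24) = -1603.56

-1603.56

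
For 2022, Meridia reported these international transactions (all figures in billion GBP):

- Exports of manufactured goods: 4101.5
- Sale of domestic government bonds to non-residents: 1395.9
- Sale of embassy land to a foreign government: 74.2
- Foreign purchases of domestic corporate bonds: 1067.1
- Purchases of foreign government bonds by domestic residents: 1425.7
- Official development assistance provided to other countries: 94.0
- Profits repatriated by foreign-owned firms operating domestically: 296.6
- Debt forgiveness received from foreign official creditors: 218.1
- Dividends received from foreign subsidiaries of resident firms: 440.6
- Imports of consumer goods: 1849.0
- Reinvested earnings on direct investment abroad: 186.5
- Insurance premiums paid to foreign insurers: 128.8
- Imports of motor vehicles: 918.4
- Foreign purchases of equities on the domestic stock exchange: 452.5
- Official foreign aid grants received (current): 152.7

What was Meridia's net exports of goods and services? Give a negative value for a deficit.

Goods: -918.4 - 1849.0 + 4101.5 = 1334.1
Services: -128.8
Trade balance = 1334.1 + (-128.8) = 1205.3
(Excluded from the trade balance — financial account: sale of domestic government bonds to non-residents 1395.9, foreign purchases of domestic corporate bonds 1067.1, purchases of foreign government bonds by domestic residents 1425.7, foreign purchases of equities on the domestic stock exchange 452.5; capital account: sale of embassy land to a foreign government 74.2, debt forgiveness received from foreign official creditors 218.1; secondary income: official development assistance provided to other countries 94.0, official foreign aid grants received (current) 152.7; primary income: profits repatriated by foreign-owned firms operating domestically 296.6, dividends received from foreign subsidiaries of resident firms 440.6, reinvested earnings on direct investment abroad 186.5.)

1205.3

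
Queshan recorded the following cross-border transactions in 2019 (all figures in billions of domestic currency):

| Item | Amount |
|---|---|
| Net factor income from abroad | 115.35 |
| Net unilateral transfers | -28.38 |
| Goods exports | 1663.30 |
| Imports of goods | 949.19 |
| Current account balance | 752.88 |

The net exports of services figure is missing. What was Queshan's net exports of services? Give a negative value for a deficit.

-48.20

Current account = goods balance + services balance + net primary income + net secondary income
Sum of the known components = 801.08
Net exports of services = CA - (known components) = 752.88 - 801.08 = -48.20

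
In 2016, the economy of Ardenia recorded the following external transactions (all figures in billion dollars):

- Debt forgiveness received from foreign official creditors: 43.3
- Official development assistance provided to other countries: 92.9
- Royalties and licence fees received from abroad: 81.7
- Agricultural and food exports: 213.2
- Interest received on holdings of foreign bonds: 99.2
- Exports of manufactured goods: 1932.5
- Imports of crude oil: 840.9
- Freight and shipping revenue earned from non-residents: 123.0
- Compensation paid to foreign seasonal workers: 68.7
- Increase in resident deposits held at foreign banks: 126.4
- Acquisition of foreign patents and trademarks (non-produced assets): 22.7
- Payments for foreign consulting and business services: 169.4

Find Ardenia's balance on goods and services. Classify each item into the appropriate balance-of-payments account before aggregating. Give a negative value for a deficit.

Goods: -840.9 + 213.2 + 1932.5 = 1304.8
Services: 123.0 + 81.7 - 169.4 = 35.3
Trade balance = 1304.8 + 35.3 = 1340.1
(Excluded from the trade balance — capital account: debt forgiveness received from foreign official creditors 43.3, acquisition of foreign patents and trademarks (non-produced assets) 22.7; secondary income: official development assistance provided to other countries 92.9; primary income: interest received on holdings of foreign bonds 99.2, compensation paid to foreign seasonal workers 68.7; financial account: increase in resident deposits held at foreign banks 126.4.)

1340.1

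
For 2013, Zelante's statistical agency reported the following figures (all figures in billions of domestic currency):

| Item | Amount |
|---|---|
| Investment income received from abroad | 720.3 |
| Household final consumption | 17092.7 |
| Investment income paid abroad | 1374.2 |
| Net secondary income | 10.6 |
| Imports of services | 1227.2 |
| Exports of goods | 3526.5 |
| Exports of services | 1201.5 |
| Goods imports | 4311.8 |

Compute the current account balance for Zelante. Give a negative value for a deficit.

-1454.3

Goods balance = 3526.5 - 4311.8 = -785.3
Services balance = 1201.5 - 1227.2 = -25.7
Trade balance (goods + services) = -785.3 + (-25.7) = -811.0
Net primary income = 720.3 - 1374.2 = -653.9
Net secondary income = 10.6
Current account = -811.0 + (-653.9) + 10.6 = -1454.3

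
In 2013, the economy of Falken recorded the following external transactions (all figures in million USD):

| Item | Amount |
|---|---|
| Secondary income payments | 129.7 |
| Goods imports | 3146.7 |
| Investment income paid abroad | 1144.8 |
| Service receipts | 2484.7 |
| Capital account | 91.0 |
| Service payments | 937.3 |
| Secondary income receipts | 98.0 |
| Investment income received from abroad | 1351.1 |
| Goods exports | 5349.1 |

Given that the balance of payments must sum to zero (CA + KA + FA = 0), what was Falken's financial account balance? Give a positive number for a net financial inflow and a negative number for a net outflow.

-4015.4

Goods balance = 5349.1 - 3146.7 = 2202.4
Services balance = 2484.7 - 937.3 = 1547.4
Trade balance (goods + services) = 2202.4 + 1547.4 = 3749.8
Net primary income = 1351.1 - 1144.8 = 206.3
Net secondary income = 98.0 - 129.7 = -31.7
Current account = 3749.8 + 206.3 + (-31.7) = 3924.4
Financial account = -(3924.4 + 91.0) = -4015.4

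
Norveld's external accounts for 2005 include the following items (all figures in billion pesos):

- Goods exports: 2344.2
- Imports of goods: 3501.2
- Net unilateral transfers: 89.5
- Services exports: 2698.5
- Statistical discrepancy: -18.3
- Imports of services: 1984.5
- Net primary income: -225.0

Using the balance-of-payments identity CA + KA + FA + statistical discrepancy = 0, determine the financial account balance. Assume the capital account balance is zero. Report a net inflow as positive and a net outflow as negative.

596.8

Goods balance = 2344.2 - 3501.2 = -1157.0
Services balance = 2698.5 - 1984.5 = 714.0
Trade balance (goods + services) = -1157.0 + 714.0 = -443.0
Net primary income = -225.0
Net secondary income = 89.5
Current account = -443.0 + (-225.0) + 89.5 = -578.5
Financial account = -(-578.5 + (-18.3)) = 596.8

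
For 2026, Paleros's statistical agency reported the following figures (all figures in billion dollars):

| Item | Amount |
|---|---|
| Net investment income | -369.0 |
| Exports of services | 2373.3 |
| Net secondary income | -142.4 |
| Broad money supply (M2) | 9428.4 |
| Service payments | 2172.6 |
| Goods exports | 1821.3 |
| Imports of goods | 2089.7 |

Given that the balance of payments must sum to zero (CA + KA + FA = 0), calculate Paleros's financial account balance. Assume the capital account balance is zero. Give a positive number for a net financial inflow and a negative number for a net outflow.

579.1

Goods balance = 1821.3 - 2089.7 = -268.4
Services balance = 2373.3 - 2172.6 = 200.7
Trade balance (goods + services) = -268.4 + 200.7 = -67.7
Net primary income = -369.0
Net secondary income = -142.4
Current account = -67.7 + (-369.0) + (-142.4) = -579.1
Financial account = -(-579.1) = 579.1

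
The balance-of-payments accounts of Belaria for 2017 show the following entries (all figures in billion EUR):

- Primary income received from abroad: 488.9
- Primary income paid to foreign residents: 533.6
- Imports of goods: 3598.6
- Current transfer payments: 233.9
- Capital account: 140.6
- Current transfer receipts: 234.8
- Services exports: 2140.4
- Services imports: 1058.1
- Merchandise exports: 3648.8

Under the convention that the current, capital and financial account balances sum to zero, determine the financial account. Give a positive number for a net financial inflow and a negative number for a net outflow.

Goods balance = 3648.8 - 3598.6 = 50.2
Services balance = 2140.4 - 1058.1 = 1082.3
Trade balance (goods + services) = 50.2 + 1082.3 = 1132.5
Net primary income = 488.9 - 533.6 = -44.7
Net secondary income = 234.8 - 233.9 = 0.9
Current account = 1132.5 + (-44.7) + 0.9 = 1088.7
Financial account = -(1088.7 + 140.6) = -1229.3

-1229.3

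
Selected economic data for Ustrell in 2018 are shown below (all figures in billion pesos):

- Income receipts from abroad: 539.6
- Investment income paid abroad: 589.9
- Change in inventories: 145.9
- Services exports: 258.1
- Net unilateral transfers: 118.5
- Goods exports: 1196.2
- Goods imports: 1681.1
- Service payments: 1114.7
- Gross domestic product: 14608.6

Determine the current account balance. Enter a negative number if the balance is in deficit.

-1273.3

Goods balance = 1196.2 - 1681.1 = -484.9
Services balance = 258.1 - 1114.7 = -856.6
Trade balance (goods + services) = -484.9 + (-856.6) = -1341.5
Net primary income = 539.6 - 589.9 = -50.3
Net secondary income = 118.5
Current account = -1341.5 + (-50.3) + 118.5 = -1273.3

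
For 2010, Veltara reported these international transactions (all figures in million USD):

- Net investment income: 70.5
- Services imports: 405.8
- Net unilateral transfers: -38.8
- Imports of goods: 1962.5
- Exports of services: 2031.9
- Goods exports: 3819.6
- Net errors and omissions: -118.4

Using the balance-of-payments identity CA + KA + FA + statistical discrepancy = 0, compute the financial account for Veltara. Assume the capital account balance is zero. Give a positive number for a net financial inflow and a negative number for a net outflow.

-3396.5

Goods balance = 3819.6 - 1962.5 = 1857.1
Services balance = 2031.9 - 405.8 = 1626.1
Trade balance (goods + services) = 1857.1 + 1626.1 = 3483.2
Net primary income = 70.5
Net secondary income = -38.8
Current account = 3483.2 + 70.5 + (-38.8) = 3514.9
Financial account = -(3514.9 + (-118.4)) = -3396.5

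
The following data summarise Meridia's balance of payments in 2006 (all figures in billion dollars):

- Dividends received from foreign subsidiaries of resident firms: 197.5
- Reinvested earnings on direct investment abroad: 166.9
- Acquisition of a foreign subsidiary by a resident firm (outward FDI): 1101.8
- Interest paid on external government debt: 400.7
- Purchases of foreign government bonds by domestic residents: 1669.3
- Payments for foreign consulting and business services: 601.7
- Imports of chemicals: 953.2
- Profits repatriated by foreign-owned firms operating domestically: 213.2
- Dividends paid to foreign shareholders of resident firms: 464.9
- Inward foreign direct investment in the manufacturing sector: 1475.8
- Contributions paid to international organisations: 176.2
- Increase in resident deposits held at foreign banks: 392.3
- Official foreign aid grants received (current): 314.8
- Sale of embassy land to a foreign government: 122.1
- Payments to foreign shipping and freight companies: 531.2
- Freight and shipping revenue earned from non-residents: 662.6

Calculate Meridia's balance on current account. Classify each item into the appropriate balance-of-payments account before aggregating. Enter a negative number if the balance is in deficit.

-1999.3

Goods: -953.2
Services: -531.2 - 601.7 + 662.6 = -470.3
Primary income: -400.7 - 464.9 + 166.9 - 213.2 + 197.5 = -714.4
Secondary income: -176.2 + 314.8 = 138.6
Current account = (-953.2) + (-470.3) + (-714.4) + 138.6 = -1999.3
(Excluded from the current account — financial account: acquisition of a foreign subsidiary by a resident firm (outward FDI) 1101.8, purchases of foreign government bonds by domestic residents 1669.3, inward foreign direct investment in the manufacturing sector 1475.8, increase in resident deposits held at foreign banks 392.3; capital account: sale of embassy land to a foreign government 122.1.)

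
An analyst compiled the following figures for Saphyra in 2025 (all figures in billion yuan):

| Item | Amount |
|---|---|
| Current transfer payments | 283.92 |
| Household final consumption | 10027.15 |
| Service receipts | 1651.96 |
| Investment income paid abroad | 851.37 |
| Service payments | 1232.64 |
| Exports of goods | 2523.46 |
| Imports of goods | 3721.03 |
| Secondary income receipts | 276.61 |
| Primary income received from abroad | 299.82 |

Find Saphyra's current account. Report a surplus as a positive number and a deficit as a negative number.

-1337.11

Goods balance = 2523.46 - 3721.03 = -1197.57
Services balance = 1651.96 - 1232.64 = 419.32
Trade balance (goods + services) = -1197.57 + 419.32 = -778.25
Net primary income = 299.82 - 851.37 = -551.55
Net secondary income = 276.61 - 283.92 = -7.31
Current account = -778.25 + (-551.55) + (-7.31) = -1337.11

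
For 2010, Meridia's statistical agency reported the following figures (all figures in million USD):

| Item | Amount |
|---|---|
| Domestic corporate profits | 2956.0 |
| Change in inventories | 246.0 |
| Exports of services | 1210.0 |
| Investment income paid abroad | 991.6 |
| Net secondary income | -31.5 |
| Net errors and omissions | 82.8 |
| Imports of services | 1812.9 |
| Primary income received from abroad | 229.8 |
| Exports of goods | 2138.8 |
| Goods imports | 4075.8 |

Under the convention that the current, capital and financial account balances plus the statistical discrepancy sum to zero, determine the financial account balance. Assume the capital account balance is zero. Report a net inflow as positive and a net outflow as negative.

Goods balance = 2138.8 - 4075.8 = -1937.0
Services balance = 1210.0 - 1812.9 = -602.9
Trade balance (goods + services) = -1937.0 + (-602.9) = -2539.9
Net primary income = 229.8 - 991.6 = -761.8
Net secondary income = -31.5
Current account = -2539.9 + (-761.8) + (-31.5) = -3333.2
Financial account = -(-3333.2 + 82.8) = 3250.4

3250.4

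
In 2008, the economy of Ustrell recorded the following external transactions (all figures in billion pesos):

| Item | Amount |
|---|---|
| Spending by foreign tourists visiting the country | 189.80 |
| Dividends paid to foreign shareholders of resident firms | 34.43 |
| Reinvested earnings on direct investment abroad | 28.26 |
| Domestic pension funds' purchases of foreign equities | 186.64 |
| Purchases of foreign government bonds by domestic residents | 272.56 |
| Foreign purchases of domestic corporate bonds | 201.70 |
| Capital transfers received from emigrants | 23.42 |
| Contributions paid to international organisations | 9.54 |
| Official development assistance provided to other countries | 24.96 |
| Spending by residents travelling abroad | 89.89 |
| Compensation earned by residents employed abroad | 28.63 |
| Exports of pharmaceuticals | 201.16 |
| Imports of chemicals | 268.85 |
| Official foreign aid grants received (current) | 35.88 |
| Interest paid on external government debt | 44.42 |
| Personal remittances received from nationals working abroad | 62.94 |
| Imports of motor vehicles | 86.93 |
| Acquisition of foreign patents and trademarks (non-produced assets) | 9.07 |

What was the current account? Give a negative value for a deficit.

Goods: -268.85 + 201.16 - 86.93 = -154.62
Services: -89.89 + 189.80 = 99.91
Primary income: 28.26 - 44.42 + 28.63 - 34.43 = -21.96
Secondary income: 62.94 - 9.54 - 24.96 + 35.88 = 64.32
Current account = (-154.62) + 99.91 + (-21.96) + 64.32 = -12.35
(Excluded from the current account — financial account: domestic pension funds' purchases of foreign equities 186.64, purchases of foreign government bonds by domestic residents 272.56, foreign purchases of domestic corporate bonds 201.70; capital account: capital transfers received from emigrants 23.42, acquisition of foreign patents and trademarks (non-produced assets) 9.07.)

-12.35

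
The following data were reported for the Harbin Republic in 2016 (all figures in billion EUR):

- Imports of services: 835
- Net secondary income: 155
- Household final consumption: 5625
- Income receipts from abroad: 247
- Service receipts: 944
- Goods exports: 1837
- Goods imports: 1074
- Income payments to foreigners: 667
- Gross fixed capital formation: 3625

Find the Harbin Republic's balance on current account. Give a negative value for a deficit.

Goods balance = 1837 - 1074 = 763
Services balance = 944 - 835 = 109
Trade balance (goods + services) = 763 + 109 = 872
Net primary income = 247 - 667 = -420
Net secondary income = 155
Current account = 872 + (-420) + 155 = 607

607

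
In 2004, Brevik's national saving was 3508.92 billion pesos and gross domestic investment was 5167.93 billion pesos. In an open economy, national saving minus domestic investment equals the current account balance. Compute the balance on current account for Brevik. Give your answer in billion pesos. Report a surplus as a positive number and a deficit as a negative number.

-1659.01

S - I = CA (net lending to the rest of the world).
CA = S - I = 3508.92 - 5167.93 = -1659.01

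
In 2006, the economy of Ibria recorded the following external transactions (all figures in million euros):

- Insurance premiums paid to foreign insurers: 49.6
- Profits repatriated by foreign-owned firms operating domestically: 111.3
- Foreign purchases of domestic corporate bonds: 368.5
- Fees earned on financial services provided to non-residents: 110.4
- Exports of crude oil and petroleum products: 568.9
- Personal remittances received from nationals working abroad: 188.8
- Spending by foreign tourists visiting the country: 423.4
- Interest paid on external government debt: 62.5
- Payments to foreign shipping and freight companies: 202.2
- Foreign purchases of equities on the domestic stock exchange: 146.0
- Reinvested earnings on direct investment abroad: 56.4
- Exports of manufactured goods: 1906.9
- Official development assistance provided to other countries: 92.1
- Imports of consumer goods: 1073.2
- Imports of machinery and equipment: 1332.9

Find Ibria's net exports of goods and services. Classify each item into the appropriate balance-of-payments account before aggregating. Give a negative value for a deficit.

351.7

Goods: 568.9 + 1906.9 - 1073.2 - 1332.9 = 69.7
Services: -202.2 + 423.4 - 49.6 + 110.4 = 282.0
Trade balance = 69.7 + 282.0 = 351.7
(Excluded from the trade balance — primary income: profits repatriated by foreign-owned firms operating domestically 111.3, interest paid on external government debt 62.5, reinvested earnings on direct investment abroad 56.4; financial account: foreign purchases of domestic corporate bonds 368.5, foreign purchases of equities on the domestic stock exchange 146.0; secondary income: personal remittances received from nationals working abroad 188.8, official development assistance provided to other countries 92.1.)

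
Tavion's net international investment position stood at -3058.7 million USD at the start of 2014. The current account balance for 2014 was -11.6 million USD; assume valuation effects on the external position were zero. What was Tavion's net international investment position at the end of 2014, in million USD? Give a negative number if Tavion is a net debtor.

With no valuation effects, change in NIIP = current account = -11.6
End-of-year NIIP = -3058.7 + (-11.6) = -3070.3

-3070.3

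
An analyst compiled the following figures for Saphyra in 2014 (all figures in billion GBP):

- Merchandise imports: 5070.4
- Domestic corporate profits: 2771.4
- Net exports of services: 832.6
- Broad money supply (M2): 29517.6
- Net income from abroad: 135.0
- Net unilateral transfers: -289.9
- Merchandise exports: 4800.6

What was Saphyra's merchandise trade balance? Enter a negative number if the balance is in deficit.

-269.8

Goods balance = 4800.6 - 5070.4 = -269.8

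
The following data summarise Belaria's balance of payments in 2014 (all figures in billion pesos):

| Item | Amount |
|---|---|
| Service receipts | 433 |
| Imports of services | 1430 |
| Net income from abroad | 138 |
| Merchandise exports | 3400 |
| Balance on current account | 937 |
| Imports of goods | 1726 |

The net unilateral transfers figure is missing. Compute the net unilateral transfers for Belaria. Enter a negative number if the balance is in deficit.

Current account = goods balance + services balance + net primary income + net secondary income
Sum of the known components = 815
Net unilateral transfers = CA - (known components) = 937 - 815 = 122

122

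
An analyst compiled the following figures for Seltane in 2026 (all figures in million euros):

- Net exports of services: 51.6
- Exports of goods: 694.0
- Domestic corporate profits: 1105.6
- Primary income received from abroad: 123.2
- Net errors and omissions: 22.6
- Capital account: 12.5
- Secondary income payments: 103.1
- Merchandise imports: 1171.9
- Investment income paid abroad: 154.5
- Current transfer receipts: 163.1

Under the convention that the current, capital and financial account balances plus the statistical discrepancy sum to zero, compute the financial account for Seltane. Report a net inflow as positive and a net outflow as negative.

362.5

Goods balance = 694.0 - 1171.9 = -477.9
Services balance = 51.6
Trade balance (goods + services) = -477.9 + 51.6 = -426.3
Net primary income = 123.2 - 154.5 = -31.3
Net secondary income = 163.1 - 103.1 = 60.0
Current account = -426.3 + (-31.3) + 60.0 = -397.6
Financial account = -(-397.6 + 12.5 + 22.6) = 362.5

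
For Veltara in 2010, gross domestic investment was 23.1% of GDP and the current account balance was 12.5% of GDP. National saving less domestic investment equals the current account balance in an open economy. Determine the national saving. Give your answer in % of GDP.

S = I + CA = 23.1 + 12.5 = 35.6

35.6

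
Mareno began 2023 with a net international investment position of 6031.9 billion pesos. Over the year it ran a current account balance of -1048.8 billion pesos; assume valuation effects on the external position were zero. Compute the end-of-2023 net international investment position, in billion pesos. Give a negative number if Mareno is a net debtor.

With no valuation effects, change in NIIP = current account = -1048.8
End-of-year NIIP = 6031.9 + (-1048.8) = 4983.1

4983.1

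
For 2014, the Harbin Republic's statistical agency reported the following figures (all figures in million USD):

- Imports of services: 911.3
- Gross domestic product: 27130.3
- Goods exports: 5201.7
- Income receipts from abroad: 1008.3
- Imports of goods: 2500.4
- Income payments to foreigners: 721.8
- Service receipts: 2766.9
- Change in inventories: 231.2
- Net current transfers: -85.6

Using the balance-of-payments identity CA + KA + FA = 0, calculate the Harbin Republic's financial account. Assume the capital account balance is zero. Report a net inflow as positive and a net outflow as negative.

-4757.8

Goods balance = 5201.7 - 2500.4 = 2701.3
Services balance = 2766.9 - 911.3 = 1855.6
Trade balance (goods + services) = 2701.3 + 1855.6 = 4556.9
Net primary income = 1008.3 - 721.8 = 286.5
Net secondary income = -85.6
Current account = 4556.9 + 286.5 + (-85.6) = 4757.8
Financial account = -(4757.8) = -4757.8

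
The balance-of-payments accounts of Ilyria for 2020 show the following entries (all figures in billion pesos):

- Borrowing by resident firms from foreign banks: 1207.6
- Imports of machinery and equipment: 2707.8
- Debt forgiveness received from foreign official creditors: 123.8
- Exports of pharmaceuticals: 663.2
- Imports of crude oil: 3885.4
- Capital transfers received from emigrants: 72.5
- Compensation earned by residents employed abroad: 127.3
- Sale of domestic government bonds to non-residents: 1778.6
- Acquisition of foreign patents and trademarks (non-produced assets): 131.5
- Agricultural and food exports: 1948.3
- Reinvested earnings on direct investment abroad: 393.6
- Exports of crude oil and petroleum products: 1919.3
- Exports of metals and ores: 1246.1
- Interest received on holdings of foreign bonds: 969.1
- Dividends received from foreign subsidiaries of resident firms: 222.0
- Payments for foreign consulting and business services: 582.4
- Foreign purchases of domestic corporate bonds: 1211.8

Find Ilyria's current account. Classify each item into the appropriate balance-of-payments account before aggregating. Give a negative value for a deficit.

Goods: 1919.3 - 3885.4 + 1246.1 + 1948.3 + 663.2 - 2707.8 = -816.3
Services: -582.4
Primary income: 127.3 + 222.0 + 393.6 + 969.1 = 1712.0
Current account = (-816.3) + (-582.4) + 1712.0 = 313.3
(Excluded from the current account — financial account: borrowing by resident firms from foreign banks 1207.6, sale of domestic government bonds to non-residents 1778.6, foreign purchases of domestic corporate bonds 1211.8; capital account: debt forgiveness received from foreign official creditors 123.8, capital transfers received from emigrants 72.5, acquisition of foreign patents and trademarks (non-produced assets) 131.5.)

313.3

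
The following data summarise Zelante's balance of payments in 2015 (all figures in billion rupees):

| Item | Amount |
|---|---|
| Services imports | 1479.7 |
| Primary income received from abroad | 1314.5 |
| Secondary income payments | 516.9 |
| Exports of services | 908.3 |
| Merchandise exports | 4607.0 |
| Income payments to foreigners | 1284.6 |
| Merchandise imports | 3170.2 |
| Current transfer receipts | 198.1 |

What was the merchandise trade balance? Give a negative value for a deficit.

1436.8

Goods balance = 4607.0 - 3170.2 = 1436.8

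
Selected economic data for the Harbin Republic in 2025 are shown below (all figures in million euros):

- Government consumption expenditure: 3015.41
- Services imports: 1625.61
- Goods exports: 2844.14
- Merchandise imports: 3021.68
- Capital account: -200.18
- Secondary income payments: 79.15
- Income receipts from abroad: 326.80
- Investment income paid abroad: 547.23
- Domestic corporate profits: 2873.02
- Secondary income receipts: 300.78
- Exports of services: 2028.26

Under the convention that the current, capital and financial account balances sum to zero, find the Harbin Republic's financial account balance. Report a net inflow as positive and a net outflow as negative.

-26.13

Goods balance = 2844.14 - 3021.68 = -177.54
Services balance = 2028.26 - 1625.61 = 402.65
Trade balance (goods + services) = -177.54 + 402.65 = 225.11
Net primary income = 326.80 - 547.23 = -220.43
Net secondary income = 300.78 - 79.15 = 221.63
Current account = 225.11 + (-220.43) + 221.63 = 226.31
Financial account = -(226.31 + (-200.18)) = -26.13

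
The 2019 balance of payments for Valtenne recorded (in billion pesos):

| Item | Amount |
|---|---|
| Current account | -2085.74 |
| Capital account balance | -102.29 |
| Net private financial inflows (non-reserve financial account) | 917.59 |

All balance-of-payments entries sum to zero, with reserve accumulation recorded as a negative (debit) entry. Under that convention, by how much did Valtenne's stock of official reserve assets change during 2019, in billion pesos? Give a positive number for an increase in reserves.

-1270.44

Official reserve transactions balance = -((-2085.74) + (-102.29) + 917.59) = 1270.44
An accumulation of reserves is recorded as a debit (negative entry), so the change in the stock of reserves is the negative of that balance.
Change in official reserves = -(1270.44) = -1270.44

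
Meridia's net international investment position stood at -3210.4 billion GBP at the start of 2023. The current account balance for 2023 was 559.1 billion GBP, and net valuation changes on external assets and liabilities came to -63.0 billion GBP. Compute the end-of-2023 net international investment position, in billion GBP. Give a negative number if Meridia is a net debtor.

Change in NIIP = current account + net valuation change = 559.1 + (-63.0) = 496.1
End-of-year NIIP = -3210.4 + 496.1 = -2714.3

-2714.3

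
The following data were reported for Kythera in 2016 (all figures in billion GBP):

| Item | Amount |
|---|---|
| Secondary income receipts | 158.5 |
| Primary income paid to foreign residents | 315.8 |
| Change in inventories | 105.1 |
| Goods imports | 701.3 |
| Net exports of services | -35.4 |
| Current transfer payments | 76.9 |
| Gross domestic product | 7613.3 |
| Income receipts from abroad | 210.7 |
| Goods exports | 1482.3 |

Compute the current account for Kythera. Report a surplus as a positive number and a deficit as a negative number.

722.1

Goods balance = 1482.3 - 701.3 = 781.0
Services balance = -35.4
Trade balance (goods + services) = 781.0 + (-35.4) = 745.6
Net primary income = 210.7 - 315.8 = -105.1
Net secondary income = 158.5 - 76.9 = 81.6
Current account = 745.6 + (-105.1) + 81.6 = 722.1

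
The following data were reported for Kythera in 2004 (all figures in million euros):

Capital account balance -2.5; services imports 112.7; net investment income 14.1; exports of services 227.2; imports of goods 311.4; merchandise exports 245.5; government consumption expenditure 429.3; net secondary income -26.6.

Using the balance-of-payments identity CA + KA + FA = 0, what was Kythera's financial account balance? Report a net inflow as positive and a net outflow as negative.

Goods balance = 245.5 - 311.4 = -65.9
Services balance = 227.2 - 112.7 = 114.5
Trade balance (goods + services) = -65.9 + 114.5 = 48.6
Net primary income = 14.1
Net secondary income = -26.6
Current account = 48.6 + 14.1 + (-26.6) = 36.1
Financial account = -(36.1 + (-2.5)) = -33.6

-33.6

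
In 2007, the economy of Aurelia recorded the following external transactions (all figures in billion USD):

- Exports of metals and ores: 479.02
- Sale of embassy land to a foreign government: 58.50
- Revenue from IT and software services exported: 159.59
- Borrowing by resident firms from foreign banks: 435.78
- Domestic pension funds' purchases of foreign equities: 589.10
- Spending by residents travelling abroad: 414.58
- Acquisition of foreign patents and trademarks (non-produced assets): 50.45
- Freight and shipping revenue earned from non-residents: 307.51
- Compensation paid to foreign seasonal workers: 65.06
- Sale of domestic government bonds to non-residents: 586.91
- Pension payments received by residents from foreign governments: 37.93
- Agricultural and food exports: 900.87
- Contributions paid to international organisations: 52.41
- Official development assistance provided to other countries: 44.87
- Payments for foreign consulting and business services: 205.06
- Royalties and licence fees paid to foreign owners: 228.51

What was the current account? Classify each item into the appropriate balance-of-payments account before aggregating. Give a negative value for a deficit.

Goods: 900.87 + 479.02 = 1379.89
Services: -414.58 - 228.51 - 205.06 + 307.51 + 159.59 = -381.05
Primary income: -65.06
Secondary income: 37.93 - 44.87 - 52.41 = -59.35
Current account = 1379.89 + (-381.05) + (-65.06) + (-59.35) = 874.43
(Excluded from the current account — capital account: sale of embassy land to a foreign government 58.50, acquisition of foreign patents and trademarks (non-produced assets) 50.45; financial account: borrowing by resident firms from foreign banks 435.78, domestic pension funds' purchases of foreign equities 589.10, sale of domestic government bonds to non-residents 586.91.)

874.43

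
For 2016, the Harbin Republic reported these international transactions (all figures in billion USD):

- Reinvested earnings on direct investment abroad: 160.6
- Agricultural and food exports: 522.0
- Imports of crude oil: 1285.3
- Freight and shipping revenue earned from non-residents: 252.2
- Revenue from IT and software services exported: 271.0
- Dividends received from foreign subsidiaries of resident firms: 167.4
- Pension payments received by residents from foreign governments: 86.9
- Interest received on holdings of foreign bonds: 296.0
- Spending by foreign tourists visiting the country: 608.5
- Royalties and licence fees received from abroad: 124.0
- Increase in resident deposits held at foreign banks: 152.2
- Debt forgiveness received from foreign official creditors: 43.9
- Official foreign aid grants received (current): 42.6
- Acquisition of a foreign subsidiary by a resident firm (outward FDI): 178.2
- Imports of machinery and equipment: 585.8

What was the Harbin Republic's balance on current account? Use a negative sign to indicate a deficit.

660.1

Goods: -1285.3 - 585.8 + 522.0 = -1349.1
Services: 124.0 + 608.5 + 252.2 + 271.0 = 1255.7
Primary income: 160.6 + 296.0 + 167.4 = 624.0
Secondary income: 42.6 + 86.9 = 129.5
Current account = (-1349.1) + 1255.7 + 624.0 + 129.5 = 660.1
(Excluded from the current account — financial account: increase in resident deposits held at foreign banks 152.2, acquisition of a foreign subsidiary by a resident firm (outward FDI) 178.2; capital account: debt forgiveness received from foreign official creditors 43.9.)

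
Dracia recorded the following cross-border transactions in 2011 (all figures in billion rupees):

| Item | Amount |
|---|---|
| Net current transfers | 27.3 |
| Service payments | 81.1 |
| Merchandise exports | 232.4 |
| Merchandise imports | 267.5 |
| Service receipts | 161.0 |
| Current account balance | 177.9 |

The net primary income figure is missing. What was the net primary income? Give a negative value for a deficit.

Current account = goods balance + services balance + net primary income + net secondary income
Sum of the known components = 72.1
Net primary income = CA - (known components) = 177.9 - 72.1 = 105.8

105.8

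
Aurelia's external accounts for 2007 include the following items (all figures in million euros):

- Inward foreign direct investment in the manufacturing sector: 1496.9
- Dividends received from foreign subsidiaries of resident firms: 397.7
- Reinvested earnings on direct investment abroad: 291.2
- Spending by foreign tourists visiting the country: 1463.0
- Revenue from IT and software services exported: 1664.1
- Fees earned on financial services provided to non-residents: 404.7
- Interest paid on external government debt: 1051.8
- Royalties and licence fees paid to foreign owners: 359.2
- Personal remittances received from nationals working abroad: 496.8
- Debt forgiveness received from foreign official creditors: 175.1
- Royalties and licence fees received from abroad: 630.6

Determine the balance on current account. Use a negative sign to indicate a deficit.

3937.1

Services: -359.2 + 630.6 + 1463.0 + 1664.1 + 404.7 = 3803.2
Primary income: 291.2 + 397.7 - 1051.8 = -362.9
Secondary income: 496.8
Current account = 3803.2 + (-362.9) + 496.8 = 3937.1
(Excluded from the current account — financial account: inward foreign direct investment in the manufacturing sector 1496.9; capital account: debt forgiveness received from foreign official creditors 175.1.)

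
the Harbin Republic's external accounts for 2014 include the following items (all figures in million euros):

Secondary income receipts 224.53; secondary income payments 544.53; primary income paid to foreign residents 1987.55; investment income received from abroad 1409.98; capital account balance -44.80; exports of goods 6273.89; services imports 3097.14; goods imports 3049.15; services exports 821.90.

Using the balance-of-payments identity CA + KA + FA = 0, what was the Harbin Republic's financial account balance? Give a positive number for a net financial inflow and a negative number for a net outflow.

-7.13

Goods balance = 6273.89 - 3049.15 = 3224.74
Services balance = 821.90 - 3097.14 = -2275.24
Trade balance (goods + services) = 3224.74 + (-2275.24) = 949.50
Net primary income = 1409.98 - 1987.55 = -577.57
Net secondary income = 224.53 - 544.53 = -320.00
Current account = 949.50 + (-577.57) + (-320.00) = 51.93
Financial account = -(51.93 + (-44.80)) = -7.13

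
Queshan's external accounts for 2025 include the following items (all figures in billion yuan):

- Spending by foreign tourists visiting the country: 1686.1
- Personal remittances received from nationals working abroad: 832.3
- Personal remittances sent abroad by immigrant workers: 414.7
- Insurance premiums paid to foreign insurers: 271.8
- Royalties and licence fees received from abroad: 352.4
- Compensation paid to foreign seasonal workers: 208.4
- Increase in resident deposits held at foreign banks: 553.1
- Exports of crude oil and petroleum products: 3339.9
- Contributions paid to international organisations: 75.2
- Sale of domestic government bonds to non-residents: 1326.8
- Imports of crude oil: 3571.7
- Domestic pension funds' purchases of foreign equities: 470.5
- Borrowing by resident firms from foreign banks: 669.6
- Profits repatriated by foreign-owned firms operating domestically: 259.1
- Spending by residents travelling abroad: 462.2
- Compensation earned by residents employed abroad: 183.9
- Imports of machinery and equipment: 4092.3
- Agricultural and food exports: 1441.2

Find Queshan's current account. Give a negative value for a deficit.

-1519.6

Goods: -4092.3 + 1441.2 - 3571.7 + 3339.9 = -2882.9
Services: -462.2 + 352.4 + 1686.1 - 271.8 = 1304.5
Primary income: 183.9 - 259.1 - 208.4 = -283.6
Secondary income: -75.2 + 832.3 - 414.7 = 342.4
Current account = (-2882.9) + 1304.5 + (-283.6) + 342.4 = -1519.6
(Excluded from the current account — financial account: increase in resident deposits held at foreign banks 553.1, sale of domestic government bonds to non-residents 1326.8, domestic pension funds' purchases of foreign equities 470.5, borrowing by resident firms from foreign banks 669.6.)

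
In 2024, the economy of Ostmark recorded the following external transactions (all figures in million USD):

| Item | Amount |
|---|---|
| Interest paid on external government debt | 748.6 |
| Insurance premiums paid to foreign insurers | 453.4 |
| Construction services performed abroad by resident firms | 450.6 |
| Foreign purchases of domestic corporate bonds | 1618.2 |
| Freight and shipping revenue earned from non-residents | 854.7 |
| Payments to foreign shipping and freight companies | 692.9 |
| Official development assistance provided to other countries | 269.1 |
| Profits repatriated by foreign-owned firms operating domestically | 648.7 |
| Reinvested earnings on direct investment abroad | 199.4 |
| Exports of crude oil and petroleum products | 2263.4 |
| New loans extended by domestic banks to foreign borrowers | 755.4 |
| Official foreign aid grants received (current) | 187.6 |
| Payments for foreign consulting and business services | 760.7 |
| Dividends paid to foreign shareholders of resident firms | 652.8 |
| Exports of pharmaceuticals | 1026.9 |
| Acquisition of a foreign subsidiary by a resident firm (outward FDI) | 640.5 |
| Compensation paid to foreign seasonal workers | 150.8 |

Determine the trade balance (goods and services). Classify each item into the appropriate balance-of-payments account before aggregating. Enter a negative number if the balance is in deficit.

2688.6

Goods: 1026.9 + 2263.4 = 3290.3
Services: -692.9 - 453.4 - 760.7 + 854.7 + 450.6 = -601.7
Trade balance = 3290.3 + (-601.7) = 2688.6
(Excluded from the trade balance — primary income: interest paid on external government debt 748.6, profits repatriated by foreign-owned firms operating domestically 648.7, reinvested earnings on direct investment abroad 199.4, dividends paid to foreign shareholders of resident firms 652.8, compensation paid to foreign seasonal workers 150.8; financial account: foreign purchases of domestic corporate bonds 1618.2, new loans extended by domestic banks to foreign borrowers 755.4, acquisition of a foreign subsidiary by a resident firm (outward FDI) 640.5; secondary income: official development assistance provided to other countries 269.1, official foreign aid grants received (current) 187.6.)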